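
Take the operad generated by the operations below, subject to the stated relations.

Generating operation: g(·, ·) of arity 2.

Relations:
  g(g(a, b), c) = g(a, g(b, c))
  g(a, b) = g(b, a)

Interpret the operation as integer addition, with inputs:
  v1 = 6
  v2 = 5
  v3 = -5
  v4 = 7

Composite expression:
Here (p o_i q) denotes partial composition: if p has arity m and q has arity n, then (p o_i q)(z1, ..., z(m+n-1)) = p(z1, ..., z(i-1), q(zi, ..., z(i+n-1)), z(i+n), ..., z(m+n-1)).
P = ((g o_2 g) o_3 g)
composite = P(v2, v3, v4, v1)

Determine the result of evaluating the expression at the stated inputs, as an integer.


13

g(v4, v1) = 13
g(v3, g(v4, v1)) = 8
g(v2, g(v3, g(v4, v1))) = 13


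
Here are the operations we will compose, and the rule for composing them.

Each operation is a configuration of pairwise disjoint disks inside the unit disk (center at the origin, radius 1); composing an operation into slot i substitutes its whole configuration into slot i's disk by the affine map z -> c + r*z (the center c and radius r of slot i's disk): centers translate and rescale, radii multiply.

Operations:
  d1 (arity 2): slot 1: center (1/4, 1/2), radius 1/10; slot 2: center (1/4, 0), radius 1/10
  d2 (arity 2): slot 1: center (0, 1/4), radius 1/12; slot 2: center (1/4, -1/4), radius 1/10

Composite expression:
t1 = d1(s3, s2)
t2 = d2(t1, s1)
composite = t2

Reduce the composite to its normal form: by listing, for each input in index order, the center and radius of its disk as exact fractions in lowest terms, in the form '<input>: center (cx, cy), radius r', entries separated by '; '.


s1: center (1/4, -1/4), radius 1/10; s2: center (1/48, 1/4), radius 1/120; s3: center (1/48, 7/24), radius 1/120

Follow each s-input down from d2: c' goes to c + r*c', radius to r*r'.
input s3: composing its 2 substitution steps yields center (1/48, 7/24), radius 1/120
input s2: composing its 2 substitution steps yields center (1/48, 1/4), radius 1/120
input s1: composing its 1 substitution step yields center (1/4, -1/4), radius 1/10


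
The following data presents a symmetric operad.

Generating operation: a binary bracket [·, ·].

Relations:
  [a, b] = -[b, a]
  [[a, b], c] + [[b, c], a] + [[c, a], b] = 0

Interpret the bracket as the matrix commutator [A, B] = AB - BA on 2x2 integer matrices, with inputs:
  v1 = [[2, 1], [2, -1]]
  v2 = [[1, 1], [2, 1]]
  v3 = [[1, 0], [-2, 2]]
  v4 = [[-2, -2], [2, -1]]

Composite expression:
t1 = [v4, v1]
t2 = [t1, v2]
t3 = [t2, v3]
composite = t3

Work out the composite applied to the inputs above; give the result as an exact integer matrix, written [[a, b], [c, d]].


[v4, v1] = [[-6, 5], [8, 6]]
[[v4, v1], v2] = [[2, -12], [24, -2]]
[[[v4, v1], v2], v3] = [[24, -12], [-16, -24]]

[[24, -12], [-16, -24]]


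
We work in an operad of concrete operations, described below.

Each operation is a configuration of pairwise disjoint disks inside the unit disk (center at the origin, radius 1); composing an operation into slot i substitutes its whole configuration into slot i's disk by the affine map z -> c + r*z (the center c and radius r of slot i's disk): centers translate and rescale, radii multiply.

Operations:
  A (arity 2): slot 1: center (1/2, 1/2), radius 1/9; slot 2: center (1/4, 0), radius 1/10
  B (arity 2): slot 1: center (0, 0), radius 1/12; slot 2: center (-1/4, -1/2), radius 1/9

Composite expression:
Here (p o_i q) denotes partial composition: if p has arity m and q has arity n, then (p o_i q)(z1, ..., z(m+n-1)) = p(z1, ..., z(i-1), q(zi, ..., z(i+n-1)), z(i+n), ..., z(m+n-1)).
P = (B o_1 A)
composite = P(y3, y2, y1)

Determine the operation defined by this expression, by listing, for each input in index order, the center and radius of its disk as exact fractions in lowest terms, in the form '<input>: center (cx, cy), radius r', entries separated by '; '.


y1: center (-1/4, -1/2), radius 1/9; y2: center (1/48, 0), radius 1/120; y3: center (1/24, 1/24), radius 1/108

Only the slot chain above each y matters under B; compose those maps.
input y3: applying the 2 nested substitutions gives center (1/24, 1/24), radius 1/108
input y2: applying the 2 nested substitutions gives center (1/48, 0), radius 1/120
input y1: applying the 1 nested substitution gives center (-1/4, -1/2), radius 1/9


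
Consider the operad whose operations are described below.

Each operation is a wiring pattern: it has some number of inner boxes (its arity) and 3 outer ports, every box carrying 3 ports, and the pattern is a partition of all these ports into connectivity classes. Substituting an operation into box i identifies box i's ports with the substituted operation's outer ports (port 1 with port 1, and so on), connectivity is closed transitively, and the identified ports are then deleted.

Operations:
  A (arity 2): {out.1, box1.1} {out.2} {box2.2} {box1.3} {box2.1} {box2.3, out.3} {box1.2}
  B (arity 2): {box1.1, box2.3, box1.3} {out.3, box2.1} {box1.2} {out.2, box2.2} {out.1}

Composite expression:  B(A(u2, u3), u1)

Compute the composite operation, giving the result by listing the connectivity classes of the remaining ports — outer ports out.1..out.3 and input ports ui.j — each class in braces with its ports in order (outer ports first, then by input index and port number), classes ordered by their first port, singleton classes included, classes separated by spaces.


{out.1} {out.2, u1.2} {out.3, u1.1} {u1.3, u2.1, u3.3} {u2.2} {u2.3} {u3.1} {u3.2}

Substituting into B glues patterns; closure does the rest.
after A, the pattern on (u2, u3) reads {out.1, u2.1} {out.2} {out.3, u3.3} {u2.2} {u2.3} {u3.1} {u3.2} (out.j = its outer ports)
after B, the pattern on (u2, u3, u1) reads {out.1} {out.2, u1.2} {out.3, u1.1} {u1.3, u2.1, u3.3} {u2.2} {u2.3} {u3.1} {u3.2} (out.j = its outer ports)


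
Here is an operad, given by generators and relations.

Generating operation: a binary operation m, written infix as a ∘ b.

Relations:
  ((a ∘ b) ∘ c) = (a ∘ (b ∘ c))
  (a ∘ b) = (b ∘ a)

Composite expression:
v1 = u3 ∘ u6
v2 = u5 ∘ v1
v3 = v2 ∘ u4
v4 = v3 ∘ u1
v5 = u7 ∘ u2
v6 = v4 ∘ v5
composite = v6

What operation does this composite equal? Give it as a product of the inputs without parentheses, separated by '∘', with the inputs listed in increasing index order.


u1 ∘ u2 ∘ u3 ∘ u4 ∘ u5 ∘ u6 ∘ u7


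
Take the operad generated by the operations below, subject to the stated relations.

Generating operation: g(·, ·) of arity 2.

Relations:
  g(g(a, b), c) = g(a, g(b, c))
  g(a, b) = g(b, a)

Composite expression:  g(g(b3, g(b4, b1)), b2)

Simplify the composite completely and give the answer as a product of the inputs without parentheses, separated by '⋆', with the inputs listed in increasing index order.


b1 ⋆ b2 ⋆ b3 ⋆ b4

With g associative and commutative, the b-input set is all that matters.
g(b4, b1) unparenthesizes to b4 ⋆ b1
g(b3, g(b4, b1)) unparenthesizes to b3 ⋆ b4 ⋆ b1
g(g(b3, g(b4, b1)), b2) unparenthesizes to b3 ⋆ b4 ⋆ b1 ⋆ b2
sorting the factors by input index: b1 ⋆ b2 ⋆ b3 ⋆ b4


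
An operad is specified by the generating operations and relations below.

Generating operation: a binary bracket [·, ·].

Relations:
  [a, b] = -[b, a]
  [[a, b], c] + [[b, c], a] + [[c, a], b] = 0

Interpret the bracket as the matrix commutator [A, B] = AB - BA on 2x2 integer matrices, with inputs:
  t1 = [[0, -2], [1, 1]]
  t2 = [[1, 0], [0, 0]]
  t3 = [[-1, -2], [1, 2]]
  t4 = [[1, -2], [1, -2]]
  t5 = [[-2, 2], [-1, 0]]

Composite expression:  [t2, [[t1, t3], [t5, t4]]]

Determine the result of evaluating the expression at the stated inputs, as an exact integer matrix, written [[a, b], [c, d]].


[[0, 0], [0, 0]]

[t1, t3] = [[0, -4], [-2, 0]]
[t5, t4] = [[0, -2], [-1, 0]]
[[t1, t3], [t5, t4]] = [[0, 0], [0, 0]]
[t2, [[t1, t3], [t5, t4]]] = [[0, 0], [0, 0]]


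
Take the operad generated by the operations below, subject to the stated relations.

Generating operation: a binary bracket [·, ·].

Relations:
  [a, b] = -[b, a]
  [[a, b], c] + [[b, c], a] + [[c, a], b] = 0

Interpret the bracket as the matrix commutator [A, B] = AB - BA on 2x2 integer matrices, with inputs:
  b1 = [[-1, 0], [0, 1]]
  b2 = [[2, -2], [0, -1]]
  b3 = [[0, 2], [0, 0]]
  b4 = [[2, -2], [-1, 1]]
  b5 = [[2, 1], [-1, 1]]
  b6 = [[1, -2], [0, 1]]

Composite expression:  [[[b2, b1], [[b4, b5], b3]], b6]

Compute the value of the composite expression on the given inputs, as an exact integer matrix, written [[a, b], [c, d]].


[[0, 0], [0, 0]]

[b2, b1] = [[0, -4], [0, 0]]
[b4, b5] = [[3, 3], [0, -3]]
[[b4, b5], b3] = [[0, 12], [0, 0]]
[[b2, b1], [[b4, b5], b3]] = [[0, 0], [0, 0]]
[[[b2, b1], [[b4, b5], b3]], b6] = [[0, 0], [0, 0]]


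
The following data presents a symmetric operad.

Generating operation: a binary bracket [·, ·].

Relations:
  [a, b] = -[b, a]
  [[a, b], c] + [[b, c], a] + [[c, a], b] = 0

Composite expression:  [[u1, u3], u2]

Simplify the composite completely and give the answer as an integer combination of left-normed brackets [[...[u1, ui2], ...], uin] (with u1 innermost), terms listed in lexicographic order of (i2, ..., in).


[[u1, u3], u2]

In the tensor algebra, words opening u1 carry the u1-anchored form.
Composite bracket: [[u1, u3], u2]
Expanding via [a, b] = ab - ba: 4 signed words (2^2 = 4).
Coefficients come from the u1-initial words:
  word u1u3u2 has sign +1, contributing +[[u1, u3], u2]


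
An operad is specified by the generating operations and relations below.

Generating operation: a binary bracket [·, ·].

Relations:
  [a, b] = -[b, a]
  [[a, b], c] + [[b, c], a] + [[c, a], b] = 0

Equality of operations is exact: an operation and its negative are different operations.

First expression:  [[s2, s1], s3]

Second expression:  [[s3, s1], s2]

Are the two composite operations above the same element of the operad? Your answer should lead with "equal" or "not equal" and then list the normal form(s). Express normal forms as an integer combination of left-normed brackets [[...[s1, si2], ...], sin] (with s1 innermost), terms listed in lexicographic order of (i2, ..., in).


The first expression reduces to -[[s1, s2], s3]
The second expression reduces to -[[s1, s3], s2]
No match — not equal.

not equal: they reduce to -[[s1, s2], s3] and -[[s1, s3], s2]


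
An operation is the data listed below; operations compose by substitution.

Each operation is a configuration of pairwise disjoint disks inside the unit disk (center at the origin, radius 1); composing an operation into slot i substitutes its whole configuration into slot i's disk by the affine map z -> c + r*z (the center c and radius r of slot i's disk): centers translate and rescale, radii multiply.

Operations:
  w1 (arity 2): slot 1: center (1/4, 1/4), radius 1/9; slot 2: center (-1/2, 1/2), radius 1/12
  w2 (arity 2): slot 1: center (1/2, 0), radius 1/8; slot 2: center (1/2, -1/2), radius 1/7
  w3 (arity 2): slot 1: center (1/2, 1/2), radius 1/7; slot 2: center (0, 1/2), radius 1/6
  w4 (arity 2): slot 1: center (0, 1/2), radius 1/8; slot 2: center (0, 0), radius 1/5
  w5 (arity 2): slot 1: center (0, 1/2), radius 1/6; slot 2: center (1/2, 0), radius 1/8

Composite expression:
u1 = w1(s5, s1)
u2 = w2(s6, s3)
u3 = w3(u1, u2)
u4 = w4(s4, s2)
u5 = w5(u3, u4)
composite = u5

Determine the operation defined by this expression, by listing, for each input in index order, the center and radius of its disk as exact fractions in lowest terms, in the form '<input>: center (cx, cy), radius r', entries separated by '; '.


Each s-disk chains the slot maps above it in w5; radii multiply.
s5 passes through 3 substitutions, ending at center (5/56, 33/56), radius 1/378
s1 passes through 3 substitutions, ending at center (1/14, 25/42), radius 1/504
s6 passes through 3 substitutions, ending at center (1/72, 7/12), radius 1/288
s3 passes through 3 substitutions, ending at center (1/72, 41/72), radius 1/252
s4 passes through 2 substitutions, ending at center (1/2, 1/16), radius 1/64
s2 passes through 2 substitutions, ending at center (1/2, 0), radius 1/40

s1: center (1/14, 25/42), radius 1/504; s2: center (1/2, 0), radius 1/40; s3: center (1/72, 41/72), radius 1/252; s4: center (1/2, 1/16), radius 1/64; s5: center (5/56, 33/56), radius 1/378; s6: center (1/72, 7/12), radius 1/288


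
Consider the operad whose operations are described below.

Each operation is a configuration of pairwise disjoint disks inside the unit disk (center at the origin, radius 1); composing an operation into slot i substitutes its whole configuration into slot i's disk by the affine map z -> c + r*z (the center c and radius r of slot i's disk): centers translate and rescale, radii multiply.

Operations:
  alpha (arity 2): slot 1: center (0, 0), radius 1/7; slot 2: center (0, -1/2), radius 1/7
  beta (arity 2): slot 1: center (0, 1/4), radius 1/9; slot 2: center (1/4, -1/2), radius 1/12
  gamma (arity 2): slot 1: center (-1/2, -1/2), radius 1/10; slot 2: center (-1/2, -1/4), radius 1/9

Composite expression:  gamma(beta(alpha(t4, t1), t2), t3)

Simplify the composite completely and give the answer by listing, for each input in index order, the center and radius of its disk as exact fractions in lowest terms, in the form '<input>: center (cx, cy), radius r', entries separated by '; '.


t1: center (-1/2, -173/360), radius 1/630; t2: center (-19/40, -11/20), radius 1/120; t3: center (-1/2, -1/4), radius 1/9; t4: center (-1/2, -19/40), radius 1/630

Each t-disk chains the slot maps above it in gamma; radii multiply.
t4: after 3 affine steps, its disk has center (-1/2, -19/40), radius 1/630
t1: after 3 affine steps, its disk has center (-1/2, -173/360), radius 1/630
t2: after 2 affine steps, its disk has center (-19/40, -11/20), radius 1/120
t3: after 1 affine step, its disk has center (-1/2, -1/4), radius 1/9


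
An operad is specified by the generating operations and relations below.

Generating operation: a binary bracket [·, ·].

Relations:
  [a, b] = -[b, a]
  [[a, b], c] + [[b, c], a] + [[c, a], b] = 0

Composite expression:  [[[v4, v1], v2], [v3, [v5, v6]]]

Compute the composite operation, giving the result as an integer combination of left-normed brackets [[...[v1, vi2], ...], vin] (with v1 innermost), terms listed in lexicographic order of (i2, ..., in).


-[[[[[v1, v4], v2], v3], v5], v6] + [[[[[v1, v4], v2], v3], v6], v5] + [[[[[v1, v4], v2], v5], v6], v3] - [[[[[v1, v4], v2], v6], v5], v3]

Skip Jacobi rewriting: expand, keep v1-initial words, read off terms.
Composite bracket: [[[v4, v1], v2], [v3, [v5, v6]]]
Each bracket splits as ab - ba, giving 32 signed words (2^5 = 32).
Collect the words opening with v1:
  v1v4v2v3v5v6 (sign -1) contributes -[[[[[v1, v4], v2], v3], v5], v6]
  v1v4v2v3v6v5 (sign +1) contributes +[[[[[v1, v4], v2], v3], v6], v5]
  v1v4v2v5v6v3 (sign +1) contributes +[[[[[v1, v4], v2], v5], v6], v3]
  v1v4v2v6v5v3 (sign -1) contributes -[[[[[v1, v4], v2], v6], v5], v3]


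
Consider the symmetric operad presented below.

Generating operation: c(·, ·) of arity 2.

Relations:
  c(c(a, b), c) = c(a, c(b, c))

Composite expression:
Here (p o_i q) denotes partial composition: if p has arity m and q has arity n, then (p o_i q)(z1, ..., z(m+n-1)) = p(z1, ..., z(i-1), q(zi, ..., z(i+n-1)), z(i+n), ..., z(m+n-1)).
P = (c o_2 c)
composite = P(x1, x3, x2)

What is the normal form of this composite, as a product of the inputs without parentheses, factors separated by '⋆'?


x1 ⋆ x3 ⋆ x2

Under associativity of c, the answer is the x's in reading order.
c(x3, x2) spells out as x3 ⋆ x2
c(x1, c(x3, x2)) spells out as x1 ⋆ x3 ⋆ x2


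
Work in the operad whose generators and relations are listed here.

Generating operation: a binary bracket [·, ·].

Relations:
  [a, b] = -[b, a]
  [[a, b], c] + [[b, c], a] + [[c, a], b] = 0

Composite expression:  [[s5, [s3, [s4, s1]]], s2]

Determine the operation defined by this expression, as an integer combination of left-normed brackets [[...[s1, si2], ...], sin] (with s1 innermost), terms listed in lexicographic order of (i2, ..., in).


-[[[[s1, s4], s3], s5], s2]

A multilinear Lie element is pinned by s1-initial words (s1 innermost).
Composite bracket: [[s5, [s3, [s4, s1]]], s2]
The bracket unfolds into 16 signed words via [a, b] = ab - ba (2^4 = 16).
Words beginning with s1 determine it all:
  s1s4s3s5s2 appears with sign -1, giving the term -[[[[s1, s4], s3], s5], s2]


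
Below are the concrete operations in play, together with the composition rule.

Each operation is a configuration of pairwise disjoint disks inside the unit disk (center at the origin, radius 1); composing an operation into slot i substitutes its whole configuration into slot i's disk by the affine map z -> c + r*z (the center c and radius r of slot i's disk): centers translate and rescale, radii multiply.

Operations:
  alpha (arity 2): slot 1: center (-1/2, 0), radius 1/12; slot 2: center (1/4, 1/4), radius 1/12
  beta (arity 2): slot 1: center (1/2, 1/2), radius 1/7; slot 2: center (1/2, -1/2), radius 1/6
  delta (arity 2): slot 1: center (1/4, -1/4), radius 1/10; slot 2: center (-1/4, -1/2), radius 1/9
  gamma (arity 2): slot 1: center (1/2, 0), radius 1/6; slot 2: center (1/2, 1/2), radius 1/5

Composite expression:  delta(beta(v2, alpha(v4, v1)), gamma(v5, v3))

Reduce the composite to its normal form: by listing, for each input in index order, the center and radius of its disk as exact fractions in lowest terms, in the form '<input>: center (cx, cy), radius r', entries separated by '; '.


v1: center (73/240, -71/240), radius 1/720; v2: center (3/10, -1/5), radius 1/70; v3: center (-7/36, -4/9), radius 1/45; v4: center (7/24, -3/10), radius 1/720; v5: center (-7/36, -1/2), radius 1/54


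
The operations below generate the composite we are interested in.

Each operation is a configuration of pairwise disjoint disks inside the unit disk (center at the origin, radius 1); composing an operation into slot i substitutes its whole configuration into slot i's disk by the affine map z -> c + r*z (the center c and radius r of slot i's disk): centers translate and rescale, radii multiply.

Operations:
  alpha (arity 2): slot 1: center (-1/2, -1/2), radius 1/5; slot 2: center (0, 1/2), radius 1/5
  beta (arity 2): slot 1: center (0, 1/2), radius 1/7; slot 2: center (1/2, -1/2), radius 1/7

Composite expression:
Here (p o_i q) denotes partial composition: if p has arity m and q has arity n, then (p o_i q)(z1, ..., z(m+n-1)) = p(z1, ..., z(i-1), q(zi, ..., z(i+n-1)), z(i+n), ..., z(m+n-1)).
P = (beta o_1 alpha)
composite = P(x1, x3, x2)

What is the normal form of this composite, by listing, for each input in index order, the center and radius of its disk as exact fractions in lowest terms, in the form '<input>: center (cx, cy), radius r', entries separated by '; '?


Follow each x-input down from beta: c' goes to c + r*c', radius to r*r'.
x1: after 2 affine steps, its disk has center (-1/14, 3/7), radius 1/35
x3: after 2 affine steps, its disk has center (0, 4/7), radius 1/35
x2: after 1 affine step, its disk has center (1/2, -1/2), radius 1/7

x1: center (-1/14, 3/7), radius 1/35; x2: center (1/2, -1/2), radius 1/7; x3: center (0, 4/7), radius 1/35


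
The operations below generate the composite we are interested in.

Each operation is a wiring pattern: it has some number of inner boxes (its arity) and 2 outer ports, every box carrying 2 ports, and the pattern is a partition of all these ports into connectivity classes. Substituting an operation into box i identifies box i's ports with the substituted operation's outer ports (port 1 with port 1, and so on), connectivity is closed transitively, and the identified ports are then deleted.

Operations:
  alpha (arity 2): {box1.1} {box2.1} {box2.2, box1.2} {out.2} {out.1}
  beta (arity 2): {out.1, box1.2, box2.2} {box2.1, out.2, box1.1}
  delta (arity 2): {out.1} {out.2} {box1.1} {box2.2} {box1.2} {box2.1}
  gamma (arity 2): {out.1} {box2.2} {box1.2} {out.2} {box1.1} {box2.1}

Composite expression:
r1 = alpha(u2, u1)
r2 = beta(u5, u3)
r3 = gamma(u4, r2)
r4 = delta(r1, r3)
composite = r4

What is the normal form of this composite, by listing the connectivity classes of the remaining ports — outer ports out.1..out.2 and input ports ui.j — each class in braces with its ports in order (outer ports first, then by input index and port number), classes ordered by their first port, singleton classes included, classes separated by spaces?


{out.1} {out.2} {u1.1} {u1.2, u2.2} {u2.1} {u3.1, u5.1} {u3.2, u5.2} {u4.1} {u4.2}


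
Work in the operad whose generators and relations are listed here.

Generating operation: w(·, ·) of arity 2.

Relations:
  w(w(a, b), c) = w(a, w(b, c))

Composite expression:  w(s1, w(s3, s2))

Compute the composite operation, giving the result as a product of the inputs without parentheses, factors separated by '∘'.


s1 ∘ s3 ∘ s2


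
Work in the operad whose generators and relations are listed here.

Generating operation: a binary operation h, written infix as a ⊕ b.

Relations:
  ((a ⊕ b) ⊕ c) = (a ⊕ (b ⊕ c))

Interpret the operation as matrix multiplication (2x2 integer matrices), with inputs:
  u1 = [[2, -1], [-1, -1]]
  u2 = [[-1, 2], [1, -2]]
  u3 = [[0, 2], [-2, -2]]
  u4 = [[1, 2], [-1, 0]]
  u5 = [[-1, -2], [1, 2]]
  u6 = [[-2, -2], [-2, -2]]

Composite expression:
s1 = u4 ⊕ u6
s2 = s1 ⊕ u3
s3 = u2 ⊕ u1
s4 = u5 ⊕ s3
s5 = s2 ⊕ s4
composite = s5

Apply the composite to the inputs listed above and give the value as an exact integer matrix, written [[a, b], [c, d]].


[[-48, -12], [16, 4]]

(u4 ⊕ u6) = [[-6, -6], [2, 2]]
((u4 ⊕ u6) ⊕ u3) = [[12, 0], [-4, 0]]
(u2 ⊕ u1) = [[-4, -1], [4, 1]]
(u5 ⊕ (u2 ⊕ u1)) = [[-4, -1], [4, 1]]
(((u4 ⊕ u6) ⊕ u3) ⊕ (u5 ⊕ (u2 ⊕ u1))) = [[-48, -12], [16, 4]]


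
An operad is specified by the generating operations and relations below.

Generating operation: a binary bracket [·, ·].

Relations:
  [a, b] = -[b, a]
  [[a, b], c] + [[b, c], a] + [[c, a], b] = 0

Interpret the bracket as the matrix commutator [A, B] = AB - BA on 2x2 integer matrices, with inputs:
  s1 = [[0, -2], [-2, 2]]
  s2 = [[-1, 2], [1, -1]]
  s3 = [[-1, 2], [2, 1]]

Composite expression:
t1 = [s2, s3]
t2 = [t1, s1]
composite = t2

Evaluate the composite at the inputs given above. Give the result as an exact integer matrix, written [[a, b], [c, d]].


[s2, s3] = [[2, 4], [-2, -2]]
[[s2, s3], s1] = [[-12, 0], [12, 12]]

[[-12, 0], [12, 12]]


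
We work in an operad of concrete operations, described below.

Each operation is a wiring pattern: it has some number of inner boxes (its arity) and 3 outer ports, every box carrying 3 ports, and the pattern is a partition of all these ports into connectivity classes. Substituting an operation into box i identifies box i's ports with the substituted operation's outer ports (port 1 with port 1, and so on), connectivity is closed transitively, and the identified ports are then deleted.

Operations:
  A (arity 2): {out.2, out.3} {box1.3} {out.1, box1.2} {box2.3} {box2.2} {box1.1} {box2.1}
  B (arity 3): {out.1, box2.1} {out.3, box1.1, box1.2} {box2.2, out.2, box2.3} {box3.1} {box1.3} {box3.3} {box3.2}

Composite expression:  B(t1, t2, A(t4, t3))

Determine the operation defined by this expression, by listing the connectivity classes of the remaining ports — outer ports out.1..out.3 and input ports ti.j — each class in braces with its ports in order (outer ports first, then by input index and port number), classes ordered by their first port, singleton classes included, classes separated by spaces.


Treat the ports identified at B as solder joints: merge, then drop.
through A, on inputs (t4, t3): {out.1, t4.2} {out.2, out.3} {t3.1} {t3.2} {t3.3} {t4.1} {t4.3} (out.j = stage outer ports)
through B, on inputs (t1, t2, t4, t3): {out.1, t2.1} {out.2, t2.2, t2.3} {out.3, t1.1, t1.2} {t1.3} {t3.1} {t3.2} {t3.3} {t4.1} {t4.2} {t4.3} (out.j = stage outer ports)

{out.1, t2.1} {out.2, t2.2, t2.3} {out.3, t1.1, t1.2} {t1.3} {t3.1} {t3.2} {t3.3} {t4.1} {t4.2} {t4.3}


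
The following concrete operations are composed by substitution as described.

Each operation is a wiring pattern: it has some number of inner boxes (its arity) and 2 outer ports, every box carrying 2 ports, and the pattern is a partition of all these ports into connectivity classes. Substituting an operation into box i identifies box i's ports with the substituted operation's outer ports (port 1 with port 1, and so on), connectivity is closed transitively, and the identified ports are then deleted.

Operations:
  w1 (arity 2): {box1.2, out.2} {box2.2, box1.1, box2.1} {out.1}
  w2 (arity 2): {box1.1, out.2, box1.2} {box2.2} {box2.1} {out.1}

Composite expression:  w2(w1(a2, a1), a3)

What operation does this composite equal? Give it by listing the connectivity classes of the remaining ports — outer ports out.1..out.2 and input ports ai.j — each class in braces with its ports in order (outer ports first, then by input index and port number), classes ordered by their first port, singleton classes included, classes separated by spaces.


{out.1} {out.2, a2.2} {a1.1, a1.2, a2.1} {a3.1} {a3.2}

Treat the ports identified at w2 as solder joints: merge, then drop.
stage w1: inputs (a2, a1), connectivity {out.1} {out.2, a2.2} {a1.1, a1.2, a2.1}, out.j its boundary
stage w2: inputs (a2, a1, a3), connectivity {out.1} {out.2, a2.2} {a1.1, a1.2, a2.1} {a3.1} {a3.2}, out.j its boundary


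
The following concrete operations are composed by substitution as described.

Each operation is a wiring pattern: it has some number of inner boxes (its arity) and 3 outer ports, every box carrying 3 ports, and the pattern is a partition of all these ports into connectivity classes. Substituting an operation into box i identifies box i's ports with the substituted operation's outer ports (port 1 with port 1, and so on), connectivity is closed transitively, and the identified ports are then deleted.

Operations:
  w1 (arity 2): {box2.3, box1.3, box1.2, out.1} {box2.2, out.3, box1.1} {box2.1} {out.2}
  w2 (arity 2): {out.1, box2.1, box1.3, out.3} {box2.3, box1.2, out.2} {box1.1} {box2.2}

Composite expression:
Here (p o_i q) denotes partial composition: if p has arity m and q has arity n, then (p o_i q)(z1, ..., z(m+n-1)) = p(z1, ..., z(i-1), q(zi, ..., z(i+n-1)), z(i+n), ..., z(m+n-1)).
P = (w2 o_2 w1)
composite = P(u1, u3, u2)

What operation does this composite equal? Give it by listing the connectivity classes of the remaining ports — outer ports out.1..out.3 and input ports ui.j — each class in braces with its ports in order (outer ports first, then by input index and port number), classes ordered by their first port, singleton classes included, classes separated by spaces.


Two ports join when wires chain via w2-identified ports.
w1 over (u3, u2) gives {out.1, u2.3, u3.2, u3.3} {out.2} {out.3, u2.2, u3.1} {u2.1}, out.j being that stage's outer ports
w2 over (u1, u3, u2) gives {out.1, out.3, u1.3, u2.3, u3.2, u3.3} {out.2, u1.2, u2.2, u3.1} {u1.1} {u2.1}, out.j being that stage's outer ports

{out.1, out.3, u1.3, u2.3, u3.2, u3.3} {out.2, u1.2, u2.2, u3.1} {u1.1} {u2.1}


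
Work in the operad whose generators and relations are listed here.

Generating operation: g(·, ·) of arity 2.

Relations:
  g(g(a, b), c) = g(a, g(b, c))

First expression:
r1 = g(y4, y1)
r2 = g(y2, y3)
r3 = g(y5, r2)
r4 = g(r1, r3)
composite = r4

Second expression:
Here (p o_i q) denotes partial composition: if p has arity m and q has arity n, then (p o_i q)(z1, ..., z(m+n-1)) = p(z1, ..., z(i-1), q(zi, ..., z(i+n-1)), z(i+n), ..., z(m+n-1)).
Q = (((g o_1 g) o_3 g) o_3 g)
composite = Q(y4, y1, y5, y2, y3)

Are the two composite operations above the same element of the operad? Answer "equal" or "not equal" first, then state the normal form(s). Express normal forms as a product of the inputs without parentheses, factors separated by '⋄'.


equal — both sides give y4 ⋄ y1 ⋄ y5 ⋄ y2 ⋄ y3

The first composite normalizes to y4 ⋄ y1 ⋄ y5 ⋄ y2 ⋄ y3
The second composite normalizes to y4 ⋄ y1 ⋄ y5 ⋄ y2 ⋄ y3
Identical normal forms: equal.


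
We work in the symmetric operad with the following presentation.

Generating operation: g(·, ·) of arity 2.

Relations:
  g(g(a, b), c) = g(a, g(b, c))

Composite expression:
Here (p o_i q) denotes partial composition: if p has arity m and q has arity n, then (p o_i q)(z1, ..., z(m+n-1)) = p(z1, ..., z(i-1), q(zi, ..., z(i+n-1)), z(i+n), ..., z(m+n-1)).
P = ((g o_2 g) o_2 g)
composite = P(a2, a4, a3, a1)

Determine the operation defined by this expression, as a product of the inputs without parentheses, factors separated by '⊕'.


a2 ⊕ a4 ⊕ a3 ⊕ a1

All parenthesizations of g agree; list the a-inputs left to right.
g(a4, a3) spells out as a4 ⊕ a3
g(g(a4, a3), a1) spells out as a4 ⊕ a3 ⊕ a1
g(a2, g(g(a4, a3), a1)) spells out as a2 ⊕ a4 ⊕ a3 ⊕ a1


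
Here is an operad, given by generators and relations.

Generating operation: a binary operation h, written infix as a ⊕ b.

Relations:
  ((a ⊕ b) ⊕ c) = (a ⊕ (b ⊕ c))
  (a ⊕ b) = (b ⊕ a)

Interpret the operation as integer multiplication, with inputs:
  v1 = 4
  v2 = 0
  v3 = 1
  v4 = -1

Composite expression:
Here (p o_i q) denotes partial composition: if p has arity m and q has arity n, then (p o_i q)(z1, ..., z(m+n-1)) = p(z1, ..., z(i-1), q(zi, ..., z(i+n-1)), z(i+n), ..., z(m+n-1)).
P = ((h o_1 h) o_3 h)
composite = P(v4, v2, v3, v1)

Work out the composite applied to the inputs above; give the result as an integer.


0

(v4 ⊕ v2) = 0
(v3 ⊕ v1) = 4
((v4 ⊕ v2) ⊕ (v3 ⊕ v1)) = 0


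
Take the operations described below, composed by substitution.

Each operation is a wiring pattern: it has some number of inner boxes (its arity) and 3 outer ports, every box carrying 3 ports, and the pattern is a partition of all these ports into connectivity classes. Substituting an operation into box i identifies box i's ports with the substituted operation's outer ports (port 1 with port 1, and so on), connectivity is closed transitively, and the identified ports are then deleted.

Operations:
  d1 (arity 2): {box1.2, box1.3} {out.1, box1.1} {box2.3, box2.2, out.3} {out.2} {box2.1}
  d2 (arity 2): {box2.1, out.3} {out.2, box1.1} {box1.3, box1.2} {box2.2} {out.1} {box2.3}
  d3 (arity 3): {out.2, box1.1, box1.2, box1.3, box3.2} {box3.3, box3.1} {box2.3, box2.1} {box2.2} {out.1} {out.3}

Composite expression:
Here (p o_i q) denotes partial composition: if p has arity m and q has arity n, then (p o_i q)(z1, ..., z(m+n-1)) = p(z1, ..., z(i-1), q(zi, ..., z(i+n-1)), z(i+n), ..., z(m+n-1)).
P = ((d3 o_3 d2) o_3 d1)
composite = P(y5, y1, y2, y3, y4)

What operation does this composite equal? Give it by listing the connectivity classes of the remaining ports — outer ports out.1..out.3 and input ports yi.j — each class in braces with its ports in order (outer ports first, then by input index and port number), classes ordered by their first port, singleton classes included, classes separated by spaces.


Substituting into d3 glues patterns; closure does the rest.
the subtree at d1 composes to {out.1, y2.1} {out.2} {out.3, y3.2, y3.3} {y2.2, y2.3} {y3.1} on (y2, y3); out.j = own outer ports
the subtree at d2 composes to {out.1} {out.2, y2.1} {out.3, y4.1} {y2.2, y2.3} {y3.1} {y3.2, y3.3} {y4.2} {y4.3} on (y2, y3, y4); out.j = own outer ports
the subtree at d3 composes to {out.1} {out.2, y2.1, y5.1, y5.2, y5.3} {out.3} {y1.1, y1.3} {y1.2} {y2.2, y2.3} {y3.1} {y3.2, y3.3} {y4.1} {y4.2} {y4.3} on (y5, y1, y2, y3, y4); out.j = own outer ports

{out.1} {out.2, y2.1, y5.1, y5.2, y5.3} {out.3} {y1.1, y1.3} {y1.2} {y2.2, y2.3} {y3.1} {y3.2, y3.3} {y4.1} {y4.2} {y4.3}


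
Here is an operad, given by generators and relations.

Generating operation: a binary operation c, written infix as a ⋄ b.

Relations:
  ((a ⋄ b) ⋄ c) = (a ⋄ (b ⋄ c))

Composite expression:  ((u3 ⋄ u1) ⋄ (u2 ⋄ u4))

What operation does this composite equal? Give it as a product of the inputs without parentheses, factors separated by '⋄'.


u3 ⋄ u1 ⋄ u2 ⋄ u4

Key point: c is associative — brackets drop, the u-order remains.
(u3 ⋄ u1) collapses to u3 ⋄ u1
(u2 ⋄ u4) collapses to u2 ⋄ u4
((u3 ⋄ u1) ⋄ (u2 ⋄ u4)) collapses to u3 ⋄ u1 ⋄ u2 ⋄ u4


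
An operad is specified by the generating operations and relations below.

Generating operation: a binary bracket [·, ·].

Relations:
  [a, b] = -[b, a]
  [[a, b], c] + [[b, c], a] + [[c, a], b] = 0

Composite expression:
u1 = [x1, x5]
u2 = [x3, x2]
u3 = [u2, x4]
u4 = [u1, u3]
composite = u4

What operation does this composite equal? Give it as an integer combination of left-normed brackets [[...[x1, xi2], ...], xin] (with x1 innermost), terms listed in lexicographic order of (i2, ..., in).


-[[[[x1, x5], x2], x3], x4] + [[[[x1, x5], x3], x2], x4] + [[[[x1, x5], x4], x2], x3] - [[[[x1, x5], x4], x3], x2]

Expand each bracket as ab - ba; the x1-initial words give the coefficients.
Composite bracket: [[x1, x5], [[x3, x2], x4]]
Each bracket splits as ab - ba, giving 16 signed words (2^4 = 16).
Only words starting with x1 matter:
  word x1x5x2x3x4 has sign -1, contributing -[[[[x1, x5], x2], x3], x4]
  word x1x5x3x2x4 has sign +1, contributing +[[[[x1, x5], x3], x2], x4]
  word x1x5x4x2x3 has sign +1, contributing +[[[[x1, x5], x4], x2], x3]
  word x1x5x4x3x2 has sign -1, contributing -[[[[x1, x5], x4], x3], x2]


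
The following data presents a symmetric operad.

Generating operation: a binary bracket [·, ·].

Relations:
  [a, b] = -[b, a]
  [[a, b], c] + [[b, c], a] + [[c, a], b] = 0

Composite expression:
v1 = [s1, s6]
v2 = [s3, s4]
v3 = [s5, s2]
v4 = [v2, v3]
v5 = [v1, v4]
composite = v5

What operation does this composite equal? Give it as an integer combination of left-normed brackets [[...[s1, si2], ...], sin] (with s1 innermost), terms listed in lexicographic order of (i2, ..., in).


[[[[[s1, s6], s2], s5], s3], s4] - [[[[[s1, s6], s2], s5], s4], s3] - [[[[[s1, s6], s3], s4], s2], s5] + [[[[[s1, s6], s3], s4], s5], s2] + [[[[[s1, s6], s4], s3], s2], s5] - [[[[[s1, s6], s4], s3], s5], s2] - [[[[[s1, s6], s5], s2], s3], s4] + [[[[[s1, s6], s5], s2], s4], s3]

In the tensor algebra, words opening s1 carry the s1-anchored form.
Composite bracket: [[s1, s6], [[s3, s4], [s5, s2]]]
Applying ab - ba throughout gives 32 signed words (2^5 = 32).
Only words starting with s1 matter:
  word s1s6s2s5s3s4 has sign +1, contributing +[[[[[s1, s6], s2], s5], s3], s4]
  word s1s6s2s5s4s3 has sign -1, contributing -[[[[[s1, s6], s2], s5], s4], s3]
  word s1s6s3s4s2s5 has sign -1, contributing -[[[[[s1, s6], s3], s4], s2], s5]
  word s1s6s3s4s5s2 has sign +1, contributing +[[[[[s1, s6], s3], s4], s5], s2]
  word s1s6s4s3s2s5 has sign +1, contributing +[[[[[s1, s6], s4], s3], s2], s5]
  word s1s6s4s3s5s2 has sign -1, contributing -[[[[[s1, s6], s4], s3], s5], s2]
  word s1s6s5s2s3s4 has sign -1, contributing -[[[[[s1, s6], s5], s2], s3], s4]
  word s1s6s5s2s4s3 has sign +1, contributing +[[[[[s1, s6], s5], s2], s4], s3]


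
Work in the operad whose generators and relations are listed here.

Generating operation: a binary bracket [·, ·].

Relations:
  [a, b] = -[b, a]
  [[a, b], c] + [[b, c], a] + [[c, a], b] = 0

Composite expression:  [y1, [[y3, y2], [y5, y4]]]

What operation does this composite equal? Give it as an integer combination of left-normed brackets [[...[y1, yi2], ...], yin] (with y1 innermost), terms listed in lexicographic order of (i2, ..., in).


[[[[y1, y2], y3], y4], y5] - [[[[y1, y2], y3], y5], y4] - [[[[y1, y3], y2], y4], y5] + [[[[y1, y3], y2], y5], y4] - [[[[y1, y4], y5], y2], y3] + [[[[y1, y4], y5], y3], y2] + [[[[y1, y5], y4], y2], y3] - [[[[y1, y5], y4], y3], y2]

A multilinear Lie element is pinned by y1-initial words (y1 innermost).
Composite bracket: [y1, [[y3, y2], [y5, y4]]]
Full expansion: 16 signed words from ab - ba (2^4 = 16).
Coefficients come from the y1-initial words:
  the word y1y2y3y4y5 carries sign +1 and contributes +[[[[y1, y2], y3], y4], y5]
  the word y1y2y3y5y4 carries sign -1 and contributes -[[[[y1, y2], y3], y5], y4]
  the word y1y3y2y4y5 carries sign -1 and contributes -[[[[y1, y3], y2], y4], y5]
  the word y1y3y2y5y4 carries sign +1 and contributes +[[[[y1, y3], y2], y5], y4]
  the word y1y4y5y2y3 carries sign -1 and contributes -[[[[y1, y4], y5], y2], y3]
  the word y1y4y5y3y2 carries sign +1 and contributes +[[[[y1, y4], y5], y3], y2]
  the word y1y5y4y2y3 carries sign +1 and contributes +[[[[y1, y5], y4], y2], y3]
  the word y1y5y4y3y2 carries sign -1 and contributes -[[[[y1, y5], y4], y3], y2]


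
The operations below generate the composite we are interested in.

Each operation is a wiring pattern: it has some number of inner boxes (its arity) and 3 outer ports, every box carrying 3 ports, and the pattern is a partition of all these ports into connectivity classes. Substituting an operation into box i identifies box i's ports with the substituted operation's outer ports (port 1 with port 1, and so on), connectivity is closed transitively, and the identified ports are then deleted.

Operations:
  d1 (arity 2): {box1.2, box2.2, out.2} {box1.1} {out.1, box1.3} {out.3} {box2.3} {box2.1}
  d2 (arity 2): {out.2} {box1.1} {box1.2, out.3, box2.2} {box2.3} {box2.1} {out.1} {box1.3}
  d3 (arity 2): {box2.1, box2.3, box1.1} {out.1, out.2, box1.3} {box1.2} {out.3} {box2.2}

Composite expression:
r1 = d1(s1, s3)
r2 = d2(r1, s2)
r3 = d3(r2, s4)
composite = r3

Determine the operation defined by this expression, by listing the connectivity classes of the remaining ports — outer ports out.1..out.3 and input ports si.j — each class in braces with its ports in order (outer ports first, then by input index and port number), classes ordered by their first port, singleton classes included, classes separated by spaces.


{out.1, out.2, s1.2, s2.2, s3.2} {out.3} {s1.1} {s1.3} {s2.1} {s2.3} {s3.1} {s3.3} {s4.1, s4.3} {s4.2}


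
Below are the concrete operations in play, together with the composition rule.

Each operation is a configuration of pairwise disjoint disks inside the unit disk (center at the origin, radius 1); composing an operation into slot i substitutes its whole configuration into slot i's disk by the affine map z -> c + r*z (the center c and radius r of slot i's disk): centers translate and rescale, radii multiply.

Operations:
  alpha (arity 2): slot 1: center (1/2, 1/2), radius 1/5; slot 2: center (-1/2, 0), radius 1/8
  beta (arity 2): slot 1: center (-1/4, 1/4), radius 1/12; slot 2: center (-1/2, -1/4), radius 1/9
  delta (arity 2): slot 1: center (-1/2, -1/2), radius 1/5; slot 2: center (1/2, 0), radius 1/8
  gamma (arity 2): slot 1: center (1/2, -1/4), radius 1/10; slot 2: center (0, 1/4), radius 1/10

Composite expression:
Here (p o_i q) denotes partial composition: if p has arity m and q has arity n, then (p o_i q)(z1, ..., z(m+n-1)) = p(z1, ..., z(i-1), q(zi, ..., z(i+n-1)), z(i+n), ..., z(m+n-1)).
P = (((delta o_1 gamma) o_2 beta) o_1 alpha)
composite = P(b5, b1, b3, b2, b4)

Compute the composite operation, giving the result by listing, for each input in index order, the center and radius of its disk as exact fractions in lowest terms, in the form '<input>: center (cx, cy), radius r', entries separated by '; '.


b1: center (-41/100, -11/20), radius 1/400; b2: center (-51/100, -91/200), radius 1/450; b3: center (-101/200, -89/200), radius 1/600; b4: center (1/2, 0), radius 1/8; b5: center (-39/100, -27/50), radius 1/250

Only the slot chain above each b matters under delta; compose those maps.
input b5: composing its 3 substitution steps yields center (-39/100, -27/50), radius 1/250
input b1: composing its 3 substitution steps yields center (-41/100, -11/20), radius 1/400
input b3: composing its 3 substitution steps yields center (-101/200, -89/200), radius 1/600
input b2: composing its 3 substitution steps yields center (-51/100, -91/200), radius 1/450
input b4: composing its 1 substitution step yields center (1/2, 0), radius 1/8


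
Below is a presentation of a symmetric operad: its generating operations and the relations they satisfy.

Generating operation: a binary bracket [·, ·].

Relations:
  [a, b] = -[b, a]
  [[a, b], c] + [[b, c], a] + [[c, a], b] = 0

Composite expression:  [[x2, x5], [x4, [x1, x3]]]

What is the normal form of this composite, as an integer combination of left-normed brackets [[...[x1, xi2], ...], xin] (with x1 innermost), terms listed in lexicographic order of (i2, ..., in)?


[[[[x1, x3], x4], x2], x5] - [[[[x1, x3], x4], x5], x2]
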